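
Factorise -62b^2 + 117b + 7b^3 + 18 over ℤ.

(7b + 1)(b - 3)(b - 6)

Among the possible rational roots, b = 6 is a root, so (b - 6) divides it; the quotient is 7b^2 - 20b - 3.
The remaining quadratic factors as (b - 3)(7b + 1).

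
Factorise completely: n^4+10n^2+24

Substitute u = n^2 to get a quadratic in u, then factor.
n^2+6 is irreducible over ℤ (always positive, so no real roots).
n^2+4 is irreducible over ℤ (sum of squares).

(n^2+4)(n^2+6)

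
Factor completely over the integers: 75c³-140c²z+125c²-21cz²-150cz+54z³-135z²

(3c-2z+5)(5c+3z)(5c-9z)

Group: 5c(15c²-37cz+25c+18z²-45z) + 3z(15c²-37cz+25c+18z²-45z); both groups contain (15c²-37cz+25c+18z²-45z), so (5c+3z) is a factor with cofactor 15c²-37cz+25c+18z²-45z.
The cofactor groups again: 15c²-37cz+25c+18z²-45z = 5c(3c-2z+5) - 9z(3c-2z+5); both groups contain (3c-2z+5), giving (5c-9z)(3c-2z+5).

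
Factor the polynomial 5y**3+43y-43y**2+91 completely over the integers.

(5y-13)(y+1)(y-7)

Among the possible rational roots, y = -1 is a root, so (y+1) is a factor; dividing leaves 5y**2-48y+91.
The remaining quadratic factors as (y-7)(5y-13).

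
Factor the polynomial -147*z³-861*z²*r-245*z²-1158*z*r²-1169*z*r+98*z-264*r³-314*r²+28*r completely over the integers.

Group: 3*z*(-49*z²-91*z*r-98*z-22*r²-28*r) + (12*r-1)*(-49*z²-91*z*r-98*z-22*r²-28*r); both groups contain (-49*z²-91*z*r-98*z-22*r²-28*r), so (3*z+12*r-1) is a factor with cofactor -49*z²-91*z*r-98*z-22*r²-28*r.
The cofactor groups again: -49*z²-91*z*r-98*z-22*r²-28*r = -7*z*(7*z+2*r) + (-11*r-14)*(7*z+2*r); both groups contain (7*z+2*r), giving -(7*z+11*r+14)*(7*z+2*r).

-(7*z+11*r+14)*(3*z+12*r-1)*(7*z+2*r)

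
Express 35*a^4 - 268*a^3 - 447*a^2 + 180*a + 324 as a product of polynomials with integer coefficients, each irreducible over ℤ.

(5*a + 6)*(7*a - 6)*(a + 1)*(a - 9)

Trying the rational-root candidates, a = -6/5 is a root, giving the factor (5*a + 6) and quotient 7*a^3 - 62*a^2 - 15*a + 54.
Next, a = 9 is a root, so (a - 9) is a factor; dividing leaves 7*a^2 + a - 6.
The remaining quadratic factors as (7*a - 6)(a + 1).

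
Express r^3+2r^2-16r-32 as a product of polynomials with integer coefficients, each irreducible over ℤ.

Among the possible rational roots, r = 4 is a root, so (r-4) is a factor; dividing leaves r^2+6r+8.
The remaining quadratic factors as (r+4)(r+2).

(r+2)(r+4)(r-4)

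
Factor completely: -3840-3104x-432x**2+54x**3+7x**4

(7x+12)(x+10)(x+4)(x-8)

Testing divisors of the constant over divisors of the leading coefficient, x = -12/7 is a root, giving the factor (7x+12) and quotient x**3+6x**2-72x-320.
Continuing, x = -10 is a root, giving the factor (x+10) and quotient x**2-4x-32.
The remaining quadratic factors as (x-8)(x+4).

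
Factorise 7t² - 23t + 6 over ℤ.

(7t - 2)(t - 3)

Need a pair with product 7·6 = 42 and sum -23: that's -21 and -2.
Split the middle term: 7t² - 21t - 2t + 6 = 7t(t - 3) - 2(t - 3).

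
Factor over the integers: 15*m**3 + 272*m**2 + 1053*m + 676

(3*m + 13)*(5*m + 4)*(m + 13)

Testing divisors of the constant over divisors of the leading coefficient, m = -13/3 is a root, so (3*m + 13) is a factor; dividing leaves 5*m**2 + 69*m + 52.
The remaining quadratic factors as (m + 13)(5*m + 4).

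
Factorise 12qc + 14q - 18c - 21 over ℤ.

(2q - 3)(6c + 7)

Group as (12qc + 14q) + (-18c - 21) = 2q(6c + 7) - 3(6c + 7).
Both groups share the factor (6c + 7).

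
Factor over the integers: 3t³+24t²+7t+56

Group as (3t³+7t) + (24t²+56) = t(3t²+7) + 8(3t²+7).
Both groups share the factor (3t²+7).

(t+8)(3t²+7)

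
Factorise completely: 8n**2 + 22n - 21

Need a pair with product 8·(-21) = -168 and sum 22: that's 28 and -6.
Split the middle term: 8n**2 + 28n - 6n - 21 = 4n(2n + 7) - 3(2n + 7).

(2n + 7)(4n - 3)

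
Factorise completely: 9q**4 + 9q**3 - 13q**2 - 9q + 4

(3q + 4)(3q - 1)(q + 1)(q - 1)

By the rational root theorem, q = 1 is a root, so (q - 1) is a factor; dividing leaves 9q**3 + 18q**2 + 5q - 4.
Continuing, q = -1 is a root, so (q + 1) is a factor; dividing leaves 9q**2 + 9q - 4.
The remaining quadratic factors as (3q + 4)(3q - 1).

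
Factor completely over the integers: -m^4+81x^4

(3x-m)(3x+m)(9x^2+m^2)

Write as (9x^2)² − (m^2)², then factor 9x^2-m^2 once more.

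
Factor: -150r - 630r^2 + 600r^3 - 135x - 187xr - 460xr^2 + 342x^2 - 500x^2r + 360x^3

Group: 10x(36x^2 + 4xr + 45x - 40r^2 + 50r) + (-15r - 3)(36x^2 + 4xr + 45x - 40r^2 + 50r); both groups contain (36x^2 + 4xr + 45x - 40r^2 + 50r), so (10x - 15r - 3) is a factor with cofactor 36x^2 + 4xr + 45x - 40r^2 + 50r.
The cofactor groups again: 36x^2 + 4xr + 45x - 40r^2 + 50r = 4x(9x + 10r) + (-4r + 5)(9x + 10r); both groups contain (9x + 10r), giving (4x - 4r + 5)(9x + 10r).

(10x - 15r - 3)(4x - 4r + 5)(9x + 10r)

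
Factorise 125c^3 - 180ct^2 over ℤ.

Pull out the common factor 5c; 25c^2 - 36t^2 is a difference of squares.

5c(5c + 6t)(5c - 6t)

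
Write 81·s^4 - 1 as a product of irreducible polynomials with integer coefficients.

(3·s + 1)·(3·s - 1)·(9·s^2 + 1)

Write as (9·s^2)² − (1)², then factor 9·s^2 - 1 once more.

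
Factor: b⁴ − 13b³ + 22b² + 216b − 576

Testing divisors of the constant over divisors of the leading coefficient, b = 3 is a root, so (b − 3) is a factor; dividing leaves b³ − 10b² − 8b + 192.
Continuing, b = 6 is a root, so (b − 6) is a factor; dividing leaves b² − 4b − 32.
The remaining quadratic factors as (b + 4)(b − 8).

(b + 4)(b − 3)(b − 6)(b − 8)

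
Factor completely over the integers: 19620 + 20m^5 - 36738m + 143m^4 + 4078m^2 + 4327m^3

Trying the rational-root candidates, m = 3/5 is a root, giving the factor (5m - 3) and quotient 4m^4 + 31m^3 + 884m^2 + 1346m - 6540.
Continuing, m = -15/4 is a root, so (4m + 15) divides it; the quotient is m^3 + 4m^2 + 206m - 436.
Then m = 2 is a root, giving the factor (m - 2) and quotient m^2 + 6m + 218.
The quadratic m^2 + 6m + 218 has discriminant -836 < 0 and is irreducible over ℤ.

(4m + 15)(5m - 3)(m - 2)(m^2 + 6m + 218)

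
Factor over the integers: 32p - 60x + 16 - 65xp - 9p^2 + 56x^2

(7x - 9p - 4)(8x + p - 4)

Group: 8x(7x - 9p - 4) + (p - 4)(7x - 9p - 4); both groups contain (7x - 9p - 4).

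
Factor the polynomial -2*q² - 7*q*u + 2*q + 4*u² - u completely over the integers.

Group: -q*(2*q - u) + (-4*u + 1)*(2*q - u); both groups contain (2*q - u).

-(2*q - u)*(q + 4*u - 1)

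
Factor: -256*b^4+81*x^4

(3*x)⁴ − (4*b)⁴ = ((3*x)² − (4*b)²)((3*x)² + (4*b)²); the first factor splits again, the second (9*x^2+16*b^2) is irreducible.

(3*x-4*b)*(3*x+4*b)*(9*x^2+16*b^2)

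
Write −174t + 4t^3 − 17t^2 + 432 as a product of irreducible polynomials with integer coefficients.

(4t − 9)(t + 6)(t − 8)

Among the possible rational roots, t = 8 is a root, so (t − 8) is a factor; dividing leaves 4t^2 + 15t − 54.
The remaining quadratic factors as (4t − 9)(t + 6).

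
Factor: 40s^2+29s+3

(5s+3)(8s+1)

Need a pair with product 40·3 = 120 and sum 29: that's 24 and 5.
Split the middle term: 40s^2+24s + 5s+3 = 8s(5s+3) + (5s+3).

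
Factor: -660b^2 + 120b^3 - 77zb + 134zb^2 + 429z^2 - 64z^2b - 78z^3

Group: 13z(-6z^2 + 2zb + 33z + 8b^2 - 44b) + 15b(-6z^2 + 2zb + 33z + 8b^2 - 44b); both groups contain (-6z^2 + 2zb + 33z + 8b^2 - 44b), so (13z + 15b) is a factor with cofactor -6z^2 + 2zb + 33z + 8b^2 - 44b.
The cofactor groups again: -6z^2 + 2zb + 33z + 8b^2 - 44b = -3z(2z + 2b - 11) + 4b(2z + 2b - 11); both groups contain (2z + 2b - 11), giving -(3z - 4b)(2z + 2b - 11).

-(3z - 4b)(13z + 15b)(2z + 2b - 11)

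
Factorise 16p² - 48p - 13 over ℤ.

Need a pair with product 16·(-13) = -208 and sum -48: that's -52 and 4.
Split the middle term: 16p² - 52p + 4p - 13 = 4p(4p - 13) + (4p - 13).

(4p + 1)(4p - 13)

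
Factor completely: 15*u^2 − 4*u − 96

Need a pair with product 15·(−96) = −1440 and sum −4: that's −40 and 36.
Split the middle term: 15*u^2 − 40*u + 36*u − 96 = 5*u*(3*u − 8) + 12*(3*u − 8).

(3*u − 8)*(5*u + 12)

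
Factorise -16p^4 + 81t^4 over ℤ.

(3t - 2p)(3t + 2p)(9t^2 + 4p^2)

Write as (9t^2)² − (4p^2)², then factor 9t^2 - 4p^2 once more.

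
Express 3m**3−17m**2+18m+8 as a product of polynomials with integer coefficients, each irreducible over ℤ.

(3m+1)(m−2)(m−4)

By the rational root theorem, m = 2 is a root, giving the factor (m−2) and quotient 3m**2−11m−4.
The remaining quadratic factors as (3m+1)(m−4).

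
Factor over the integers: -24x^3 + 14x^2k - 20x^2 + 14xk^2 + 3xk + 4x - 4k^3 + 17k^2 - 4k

Group: 6x(-4x^2 + 5xk - 4x - k^2 + 4k) + (4k - 1)(-4x^2 + 5xk - 4x - k^2 + 4k); both groups contain (-4x^2 + 5xk - 4x - k^2 + 4k), so (6x + 4k - 1) is a factor with cofactor -4x^2 + 5xk - 4x - k^2 + 4k.
The cofactor groups again: -4x^2 + 5xk - 4x - k^2 + 4k = -x(4x - k + 4) + k(4x - k + 4); both groups contain (4x - k + 4), giving -(x - k)(4x - k + 4).

-(4x - k + 4)(x - k)(6x + 4k - 1)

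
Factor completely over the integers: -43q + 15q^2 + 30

Need a pair with product 15·30 = 450 and sum -43: that's -18 and -25.
Split the middle term: 15q^2 - 18q - 25q + 30 = 3q(5q - 6) - 5(5q - 6).

(3q - 5)(5q - 6)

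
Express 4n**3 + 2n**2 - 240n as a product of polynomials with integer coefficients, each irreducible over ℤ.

Pull out the common factor 2n, then factor the remaining trinomial.

2n(2n - 15)(n + 8)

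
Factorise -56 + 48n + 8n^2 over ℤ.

Pull out the common factor 8, then factor the remaining trinomial.

8(n + 7)(n - 1)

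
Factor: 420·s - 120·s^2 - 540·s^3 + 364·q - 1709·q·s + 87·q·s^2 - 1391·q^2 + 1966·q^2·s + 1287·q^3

(11·q + 9·s - 7)·(13·q + 15·s)·(9·q - 4·s - 4)

Group: 11·q·(117·q^2 + 83·q·s - 52·q - 60·s^2 - 60·s) + (9·s - 7)·(117·q^2 + 83·q·s - 52·q - 60·s^2 - 60·s); both groups contain (117·q^2 + 83·q·s - 52·q - 60·s^2 - 60·s), so (11·q + 9·s - 7) is a factor with cofactor 117·q^2 + 83·q·s - 52·q - 60·s^2 - 60·s.
The cofactor groups again: 117·q^2 + 83·q·s - 52·q - 60·s^2 - 60·s = 9·q·(13·q + 15·s) + (-4·s - 4)·(13·q + 15·s); both groups contain (13·q + 15·s), giving (9·q - 4·s - 4)·(13·q + 15·s).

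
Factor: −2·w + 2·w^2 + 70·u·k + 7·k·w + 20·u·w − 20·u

Group: 7·k·(10·u + w) + (2·w − 2)·(10·u + w); both groups contain (10·u + w).

(10·u + w)·(7·k + 2·w − 2)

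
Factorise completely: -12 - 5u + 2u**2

(2u + 3)(u - 4)

Need a pair with product 2·(-12) = -24 and sum -5: that's -8 and 3.
Split the middle term: 2u**2 - 8u + 3u - 12 = 2u(u - 4) + 3(u - 4).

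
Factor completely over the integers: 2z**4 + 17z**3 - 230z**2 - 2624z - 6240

Testing divisors of the constant over divisors of the leading coefficient, z = -4 is a root, so (z + 4) is a factor; dividing leaves 2z**3 + 9z**2 - 266z - 1560.
Then z = 12 is a root, so (z - 12) divides it; the quotient is 2z**2 + 33z + 130.
The remaining quadratic factors as (z + 10)(2z + 13).

(2z + 13)(z + 10)(z + 4)(z - 12)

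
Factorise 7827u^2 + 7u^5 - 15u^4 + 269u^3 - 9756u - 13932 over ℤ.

By the rational root theorem, u = -9 is a root, giving the factor (u + 9) and quotient 7u^4 - 78u^3 + 971u^2 - 912u - 1548.
Continuing, u = -6/7 is a root, giving the factor (7u + 6) and quotient u^3 - 12u^2 + 149u - 258.
Continuing, u = 2 is a root, giving the factor (u - 2) and quotient u^2 - 10u + 129.
The quadratic u^2 - 10u + 129 has discriminant -416 < 0 and is irreducible over ℤ.

(7u + 6)(u + 9)(u - 2)(u^2 - 10u + 129)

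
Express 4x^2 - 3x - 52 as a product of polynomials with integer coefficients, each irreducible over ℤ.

(4x + 13)(x - 4)

Need a pair with product 4·(-52) = -208 and sum -3: that's -16 and 13.
Split the middle term: 4x^2 - 16x + 13x - 52 = 4x(x - 4) + 13(x - 4).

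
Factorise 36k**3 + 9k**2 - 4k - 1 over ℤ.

Group as (36k**3 - 4k) + (9k**2 - 1) = 4k(9k**2 - 1) + (9k**2 - 1).
Both groups share the factor (9k**2 - 1).

(3k + 1)(3k - 1)(4k + 1)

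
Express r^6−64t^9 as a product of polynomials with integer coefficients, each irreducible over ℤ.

−(4t^3−r^2)(16t^6+4t^3r^2+r^4)

Recognize a difference of cubes with the parts r^2 and 4t^3.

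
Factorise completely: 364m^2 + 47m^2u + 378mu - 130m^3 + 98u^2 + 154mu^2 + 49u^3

-(13m + 7u)(2m + u)(5m - 7u - 14)

Group: 2m(-65m^2 + 56mu + 182m + 49u^2 + 98u) + u(-65m^2 + 56mu + 182m + 49u^2 + 98u); both groups contain (-65m^2 + 56mu + 182m + 49u^2 + 98u), so (2m + u) is a factor with cofactor -65m^2 + 56mu + 182m + 49u^2 + 98u.
The cofactor groups again: -65m^2 + 56mu + 182m + 49u^2 + 98u = -5m(13m + 7u) + (7u + 14)(13m + 7u); both groups contain (13m + 7u), giving -(5m - 7u - 14)(13m + 7u).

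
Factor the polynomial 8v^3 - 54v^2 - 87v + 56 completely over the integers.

Among the possible rational roots, v = -7/4 is a root, giving the factor (4v + 7) and quotient 2v^2 - 17v + 8.
The remaining quadratic factors as (v - 8)(2v - 1).

(2v - 1)(4v + 7)(v - 8)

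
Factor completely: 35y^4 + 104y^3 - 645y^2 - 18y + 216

Testing divisors of the constant over divisors of the leading coefficient, y = 3/5 is a root, giving the factor (5y - 3) and quotient 7y^3 + 25y^2 - 114y - 72.
Continuing, y = -6 is a root, so (y + 6) divides it; the quotient is 7y^2 - 17y - 12.
The remaining quadratic factors as (7y + 4)(y - 3).

(5y - 3)(7y + 4)(y + 6)(y - 3)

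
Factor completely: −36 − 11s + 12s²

Need a pair with product 12·(−36) = −432 and sum −11: that's −27 and 16.
Split the middle term: 12s² − 27s + 16s − 36 = 3s(4s − 9) + 4(4s − 9).

(3s + 4)(4s − 9)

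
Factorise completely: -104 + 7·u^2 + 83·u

Need a pair with product 7·(-104) = -728 and sum 83: that's -8 and 91.
Split the middle term: 7·u^2 - 8·u + 91·u - 104 = u·(7·u - 8) + 13·(7·u - 8).

(7·u - 8)·(u + 13)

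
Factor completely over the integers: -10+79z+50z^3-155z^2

(2z-5)(5z-1)(5z-2)

By the rational root theorem, z = 5/2 is a root, giving the factor (2z-5) and quotient 25z^2-15z+2.
The remaining quadratic factors as (5z-2)(5z-1).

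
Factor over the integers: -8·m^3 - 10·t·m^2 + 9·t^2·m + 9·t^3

(t - m)·(3·t + 2·m)·(3·t + 4·m)

Group: 3·t·(3·t^2 + t·m - 4·m^2) + 2·m·(3·t^2 + t·m - 4·m^2); both groups contain (3·t^2 + t·m - 4·m^2), so (3·t + 2·m) is a factor with cofactor 3·t^2 + t·m - 4·m^2.
The cofactor groups again: 3·t^2 + t·m - 4·m^2 = 3·t·(t - m) + 4·m·(t - m); both groups contain (t - m), giving (3·t + 4·m)·(t - m).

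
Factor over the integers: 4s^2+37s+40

(4s+5)(s+8)

Need a pair with product 4·40 = 160 and sum 37: that's 5 and 32.
Split the middle term: 4s^2+5s + 32s+40 = s(4s+5) + 8(4s+5).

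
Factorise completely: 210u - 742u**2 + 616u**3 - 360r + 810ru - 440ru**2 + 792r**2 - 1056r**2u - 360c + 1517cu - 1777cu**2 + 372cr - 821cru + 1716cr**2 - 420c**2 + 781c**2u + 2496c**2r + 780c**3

Group: 13c(60c**2 + 192cr + 97cu - 60c + 132r**2 + 55ru - 60r - 77u**2 + 35u) + (-8u + 6)(60c**2 + 192cr + 97cu - 60c + 132r**2 + 55ru - 60r - 77u**2 + 35u); both groups contain (60c**2 + 192cr + 97cu - 60c + 132r**2 + 55ru - 60r - 77u**2 + 35u), so (13c - 8u + 6) is a factor with cofactor 60c**2 + 192cr + 97cu - 60c + 132r**2 + 55ru - 60r - 77u**2 + 35u.
The cofactor groups again: 60c**2 + 192cr + 97cu - 60c + 132r**2 + 55ru - 60r - 77u**2 + 35u = 12c(5c + 11r + 11u - 5) + (12r - 7u)(5c + 11r + 11u - 5); both groups contain (5c + 11r + 11u - 5), giving (12c + 12r - 7u)(5c + 11r + 11u - 5).

(12c + 12r - 7u)(13c - 8u + 6)(5c + 11r + 11u - 5)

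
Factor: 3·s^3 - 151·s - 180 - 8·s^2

(3·s + 4)·(s + 5)·(s - 9)

Among the possible rational roots, s = -4/3 is a root, so (3·s + 4) divides it; the quotient is s^2 - 4·s - 45.
The remaining quadratic factors as (s - 9)(s + 5).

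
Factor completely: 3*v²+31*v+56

Need a pair with product 3·56 = 168 and sum 31: that's 7 and 24.
Split the middle term: 3*v²+7*v + 24*v+56 = v*(3*v+7) + 8*(3*v+7).

(3*v+7)*(v+8)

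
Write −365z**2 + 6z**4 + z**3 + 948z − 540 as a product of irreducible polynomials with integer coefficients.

(6z − 5)(z + 9)(z − 2)(z − 6)

Trying the rational-root candidates, z = 6 is a root, so (z − 6) divides it; the quotient is 6z**3 + 37z**2 − 143z + 90.
Next, z = −9 is a root, giving the factor (z + 9) and quotient 6z**2 − 17z + 10.
The remaining quadratic factors as (z − 2)(6z − 5).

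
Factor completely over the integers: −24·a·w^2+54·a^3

Every term has a factor of 6·a. Then 9·a^2−4·w^2 = (3·a)² − (2·w)².

6·a·(3·a+2·w)·(3·a−2·w)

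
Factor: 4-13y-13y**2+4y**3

Among the possible rational roots, y = 1/4 is a root, giving the factor (4y-1) and quotient y**2-3y-4.
The remaining quadratic factors as (y+1)(y-4).

(4y-1)(y+1)(y-4)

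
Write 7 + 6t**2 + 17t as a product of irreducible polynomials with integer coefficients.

(2t + 1)(3t + 7)

Need a pair with product 6·7 = 42 and sum 17: that's 3 and 14.
Split the middle term: 6t**2 + 3t + 14t + 7 = 3t(2t + 1) + 7(2t + 1).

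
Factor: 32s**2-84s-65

(4s-13)(8s+5)

Need a pair with product 32·(-65) = -2080 and sum -84: that's 20 and -104.
Split the middle term: 32s**2+20s - 104s-65 = 4s(8s+5) - 13(8s+5).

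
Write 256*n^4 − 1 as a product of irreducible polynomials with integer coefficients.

(4*n + 1)*(4*n − 1)*(16*n^2 + 1)

Write as (16*n^2)² − (1)², then factor 16*n^2 − 1 once more.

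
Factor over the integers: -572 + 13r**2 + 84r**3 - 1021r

(3r - 11)(4r + 13)(7r + 4)

Trying the rational-root candidates, r = -4/7 is a root, giving the factor (7r + 4) and quotient 12r**2 - 5r - 143.
The remaining quadratic factors as (4r + 13)(3r - 11).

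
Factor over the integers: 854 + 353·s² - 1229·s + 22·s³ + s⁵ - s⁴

(s + 7)·(s - 1)·(s - 2)·(s² - 5·s + 61)

Trying the rational-root candidates, s = 1 is a root, so (s - 1) is a factor; dividing leaves s⁴ + 22·s² + 375·s - 854.
Then s = -7 is a root, so (s + 7) divides it; the quotient is s³ - 7·s² + 71·s - 122.
Then s = 2 is a root, giving the factor (s - 2) and quotient s² - 5·s + 61.
The quadratic s² - 5·s + 61 has discriminant -219 < 0 and is irreducible over ℤ.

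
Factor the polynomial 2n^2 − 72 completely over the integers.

Every term has a factor of 2. Then n^2 − 36 = (n)² − (6)².

2(n + 6)(n − 6)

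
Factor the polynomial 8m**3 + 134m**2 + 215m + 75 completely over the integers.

Among the possible rational roots, m = −5/4 is a root, so (4m + 5) is a factor; dividing leaves 2m**2 + 31m + 15.
The remaining quadratic factors as (2m + 1)(m + 15).

(2m + 1)(4m + 5)(m + 15)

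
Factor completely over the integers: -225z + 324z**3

Pull out the common factor 9z; 36z**2 - 25 is a difference of squares.

9z(6z + 5)(6z - 5)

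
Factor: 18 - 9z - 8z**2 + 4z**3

Among the possible rational roots, z = -3/2 is a root, so (2z + 3) is a factor; dividing leaves 2z**2 - 7z + 6.
The remaining quadratic factors as (z - 2)(2z - 3).

(2z + 3)(2z - 3)(z - 2)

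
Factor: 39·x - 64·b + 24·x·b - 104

(3·x - 8)·(8·b + 13)

Group as (24·x·b + 39·x) + (-64·b - 104) = 3·x·(8·b + 13) - 8·(8·b + 13).
Both groups share the factor (8·b + 13).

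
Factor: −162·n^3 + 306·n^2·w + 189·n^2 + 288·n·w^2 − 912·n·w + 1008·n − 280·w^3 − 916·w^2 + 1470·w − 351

Group: 9·n·(−18·n^2 + 54·n·w + 15·n − 28·w^2 − 100·w + 117) + (10·w − 3)·(−18·n^2 + 54·n·w + 15·n − 28·w^2 − 100·w + 117); both groups contain (−18·n^2 + 54·n·w + 15·n − 28·w^2 − 100·w + 117), so (9·n + 10·w − 3) is a factor with cofactor −18·n^2 + 54·n·w + 15·n − 28·w^2 − 100·w + 117.
The cofactor groups again: −18·n^2 + 54·n·w + 15·n − 28·w^2 − 100·w + 117 = −6·n·(3·n − 2·w − 9) + (14·w − 13)·(3·n − 2·w − 9); both groups contain (3·n − 2·w − 9), giving −(6·n − 14·w + 13)·(3·n − 2·w − 9).

−(3·n − 2·w − 9)·(6·n − 14·w + 13)·(9·n + 10·w − 3)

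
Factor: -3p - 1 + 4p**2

Need a pair with product 4·(-1) = -4 and sum -3: that's 1 and -4.
Split the middle term: 4p**2 + p - 4p - 1 = p(4p + 1) - (4p + 1).

(4p + 1)(p - 1)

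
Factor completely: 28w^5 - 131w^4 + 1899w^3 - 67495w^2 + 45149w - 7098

(4w - 1)(7w - 3)(w - 13)(w^2 + 9w + 182)

Trying the rational-root candidates, w = 1/4 is a root, giving the factor (4w - 1) and quotient 7w^4 - 31w^3 + 467w^2 - 16757w + 7098.
Continuing, w = 3/7 is a root, giving the factor (7w - 3) and quotient w^3 - 4w^2 + 65w - 2366.
Next, w = 13 is a root, so (w - 13) is a factor; dividing leaves w^2 + 9w + 182.
The quadratic w^2 + 9w + 182 has discriminant -647 < 0 and is irreducible over ℤ.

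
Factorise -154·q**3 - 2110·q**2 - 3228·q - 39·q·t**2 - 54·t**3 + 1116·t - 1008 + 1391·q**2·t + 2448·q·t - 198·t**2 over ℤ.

Group: 14·q·(-11·q**2 + 97·q·t - 146·q + 18·t**2 + 102·t - 168) + (-3·t + 6)·(-11·q**2 + 97·q·t - 146·q + 18·t**2 + 102·t - 168); both groups contain (-11·q**2 + 97·q·t - 146·q + 18·t**2 + 102·t - 168), so (14·q - 3·t + 6) is a factor with cofactor -11·q**2 + 97·q·t - 146·q + 18·t**2 + 102·t - 168.
The cofactor groups again: -11·q**2 + 97·q·t - 146·q + 18·t**2 + 102·t - 168 = -11·q·(q - 9·t + 12) + (-2·t - 14)·(q - 9·t + 12); both groups contain (q - 9·t + 12), giving -(11·q + 2·t + 14)·(q - 9·t + 12).

-(11·q + 2·t + 14)·(14·q - 3·t + 6)·(q - 9·t + 12)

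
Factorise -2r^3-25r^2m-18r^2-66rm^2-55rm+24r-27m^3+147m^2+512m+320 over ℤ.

-(r+3m+5)(r+9m+8)(2r+m-8)

Group: r(-2r^2-19rm-8r-9m^2+64m+64) + (3m+5)(-2r^2-19rm-8r-9m^2+64m+64); both groups contain (-2r^2-19rm-8r-9m^2+64m+64), so (r+3m+5) is a factor with cofactor -2r^2-19rm-8r-9m^2+64m+64.
The cofactor groups again: -2r^2-19rm-8r-9m^2+64m+64 = -r(2r+m-8) + (-9m-8)(2r+m-8); both groups contain (2r+m-8), giving -(r+9m+8)(2r+m-8).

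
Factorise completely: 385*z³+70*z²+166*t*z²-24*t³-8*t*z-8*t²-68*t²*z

Group: 2*t*(-12*t²-64*t*z-4*t-77*z²-14*z) - 5*z*(-12*t²-64*t*z-4*t-77*z²-14*z); both groups contain (-12*t²-64*t*z-4*t-77*z²-14*z), so (2*t-5*z) is a factor with cofactor -12*t²-64*t*z-4*t-77*z²-14*z.
The cofactor groups again: -12*t²-64*t*z-4*t-77*z²-14*z = -6*t*(2*t+7*z) + (-11*z-2)*(2*t+7*z); both groups contain (2*t+7*z), giving -(6*t+11*z+2)*(2*t+7*z).

-(2*t+7*z)*(2*t-5*z)*(6*t+11*z+2)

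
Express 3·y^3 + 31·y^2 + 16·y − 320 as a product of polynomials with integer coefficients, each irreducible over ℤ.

By the rational root theorem, y = 8/3 is a root, giving the factor (3·y − 8) and quotient y^2 + 13·y + 40.
The remaining quadratic factors as (y + 8)(y + 5).

(3·y − 8)·(y + 5)·(y + 8)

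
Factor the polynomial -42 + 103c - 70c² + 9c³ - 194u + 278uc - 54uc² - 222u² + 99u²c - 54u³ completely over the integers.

-(9u - 9c + 7)(2u - c + 6)(3u - c + 1)

Group: 9u(-6u² + 5uc - 20u - c² + 7c - 6) + (-9c + 7)(-6u² + 5uc - 20u - c² + 7c - 6); both groups contain (-6u² + 5uc - 20u - c² + 7c - 6), so (9u - 9c + 7) is a factor with cofactor -6u² + 5uc - 20u - c² + 7c - 6.
The cofactor groups again: -6u² + 5uc - 20u - c² + 7c - 6 = -2u(3u - c + 1) + (c - 6)(3u - c + 1); both groups contain (3u - c + 1), giving -(2u - c + 6)(3u - c + 1).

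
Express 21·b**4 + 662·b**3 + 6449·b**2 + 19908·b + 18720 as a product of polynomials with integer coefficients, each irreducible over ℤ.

By the rational root theorem, b = −15 is a root, giving the factor (b + 15) and quotient 21·b**3 + 347·b**2 + 1244·b + 1248.
Then b = −13/7 is a root, so (7·b + 13) divides it; the quotient is 3·b**2 + 44·b + 96.
The remaining quadratic factors as (b + 12)(3·b + 8).

(3·b + 8)·(7·b + 13)·(b + 12)·(b + 15)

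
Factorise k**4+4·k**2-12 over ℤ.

(k**2+6)·(k**2-2)

Substitute u = k**2 to get a quadratic in u, then factor.
k**2-2 is irreducible over ℤ (2 is not a perfect square).
k**2+6 is irreducible over ℤ (always positive, so no real roots).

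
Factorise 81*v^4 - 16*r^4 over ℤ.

(3*v - 2*r)*(3*v + 2*r)*(9*v^2 + 4*r^2)

Write as (9*v^2)² − (4*r^2)², then factor 9*v^2 - 4*r^2 once more.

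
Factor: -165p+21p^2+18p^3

3p(2p-5)(3p+11)

Pull out the common factor 3p, then factor the remaining trinomial.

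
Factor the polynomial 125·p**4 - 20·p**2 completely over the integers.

5·p**2·(5·p + 2)·(5·p - 2)

Every term has a factor of 5·p**2. Then 25·p**2 - 4 = (5·p)² − (2)².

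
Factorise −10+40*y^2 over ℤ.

Every term has a factor of 10. Then 4*y^2−1 = (2*y)² − (1)².

10*(2*y+1)*(2*y−1)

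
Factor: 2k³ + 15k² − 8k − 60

(2k + 15)(k + 2)(k − 2)

Trying the rational-root candidates, k = −15/2 is a root, so (2k + 15) is a factor; dividing leaves k² − 4.
The remaining quadratic factors as (k − 2)(k + 2).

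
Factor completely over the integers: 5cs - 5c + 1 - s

(5c - 1)(s - 1)

Group as (5cs - 5c) + (-s + 1) = 5c(s - 1) - (s - 1).
Both groups share the factor (s - 1).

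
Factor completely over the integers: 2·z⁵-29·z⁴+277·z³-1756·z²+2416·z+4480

(2·z-7)·(z+1)·(z-8)·(z²-4·z+80)

Trying the rational-root candidates, z = 8 is a root, so (z-8) is a factor; dividing leaves 2·z⁴-13·z³+173·z²-372·z-560.
Then z = -1 is a root, so (z+1) divides it; the quotient is 2·z³-15·z²+188·z-560.
Next, z = 7/2 is a root, giving the factor (2·z-7) and quotient z²-4·z+80.
The quadratic z²-4·z+80 has discriminant -304 < 0 and is irreducible over ℤ.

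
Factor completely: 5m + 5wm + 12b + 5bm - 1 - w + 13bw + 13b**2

Group: b(13b + 5m - 1) + (w + 1)(13b + 5m - 1); both groups contain (13b + 5m - 1).

(13b + 5m - 1)(b + w + 1)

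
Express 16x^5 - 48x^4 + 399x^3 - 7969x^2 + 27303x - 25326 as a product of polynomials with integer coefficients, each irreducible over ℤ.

Trying the rational-root candidates, x = 9/4 is a root, so (4x - 9) divides it; the quotient is 4x^4 - 3x^3 + 93x^2 - 1783x + 2814.
Continuing, x = 7/4 is a root, giving the factor (4x - 7) and quotient x^3 + x^2 + 25x - 402.
Continuing, x = 6 is a root, giving the factor (x - 6) and quotient x^2 + 7x + 67.
The quadratic x^2 + 7x + 67 has discriminant -219 < 0 and is irreducible over ℤ.

(4x - 7)(4x - 9)(x - 6)(x^2 + 7x + 67)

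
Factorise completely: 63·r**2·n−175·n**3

7·n·(3·r−5·n)·(3·r+5·n)

Factor out 7·n, leaving 9·r**2−25·n**2, which is a difference of two squares.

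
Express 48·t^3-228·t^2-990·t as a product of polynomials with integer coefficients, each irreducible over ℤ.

Pull out the common factor 6·t, then factor the remaining trinomial.

6·t·(2·t-15)·(4·t+11)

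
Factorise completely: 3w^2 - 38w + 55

(3w - 5)(w - 11)

Need a pair with product 3·55 = 165 and sum -38: that's -33 and -5.
Split the middle term: 3w^2 - 33w - 5w + 55 = 3w(w - 11) - 5(w - 11).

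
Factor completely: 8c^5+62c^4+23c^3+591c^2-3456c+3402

Among the possible rational roots, c = 7/4 is a root, so (4c-7) divides it; the quotient is 2c^4+19c^3+39c^2+216c-486.
Next, c = -9 is a root, so (c+9) divides it; the quotient is 2c^3+c^2+30c-54.
Continuing, c = 3/2 is a root, so (2c-3) divides it; the quotient is c^2+2c+18.
The quadratic c^2+2c+18 has discriminant -68 < 0 and is irreducible over ℤ.

(2c-3)(4c-7)(c+9)(c^2+2c+18)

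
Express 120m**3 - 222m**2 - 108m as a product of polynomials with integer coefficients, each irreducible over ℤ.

Pull out the common factor 6m, then factor the remaining trinomial.

6m(4m - 9)(5m + 2)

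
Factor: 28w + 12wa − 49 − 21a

(3a + 7)(4w − 7)

Group as (12wa + 28w) + (−21a − 49) = 4w(3a + 7) − 7(3a + 7).
Both groups share the factor (3a + 7).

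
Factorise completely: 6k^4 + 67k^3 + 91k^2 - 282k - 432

(2k + 3)(3k + 8)(k + 9)(k - 2)

By the rational root theorem, k = 2 is a root, so (k - 2) is a factor; dividing leaves 6k^3 + 79k^2 + 249k + 216.
Then k = -8/3 is a root, so (3k + 8) divides it; the quotient is 2k^2 + 21k + 27.
The remaining quadratic factors as (k + 9)(2k + 3).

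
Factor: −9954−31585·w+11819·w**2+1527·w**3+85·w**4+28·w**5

Testing divisors of the constant over divisors of the leading coefficient, w = 9/4 is a root, so (4·w−9) is a factor; dividing leaves 7·w**4+37·w**3+465·w**2+4001·w+1106.
Then w = −7 is a root, so (w+7) is a factor; dividing leaves 7·w**3−12·w**2+549·w+158.
Next, w = −2/7 is a root, giving the factor (7·w+2) and quotient w**2−2·w+79.
The quadratic w**2−2·w+79 has discriminant −312 < 0 and is irreducible over ℤ.

(4·w−9)·(7·w+2)·(w+7)·(w**2−2·w+79)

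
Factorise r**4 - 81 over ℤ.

(r + 3)(r - 3)(r**2 + 9)

Write as (r**2)² − (9)², then factor r**2 - 9 once more.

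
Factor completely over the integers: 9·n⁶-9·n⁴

Factor out 9·n⁴ first: what remains is n²-1.
Recognize a difference of squares with the parts n and 1.

9·n⁴·(n+1)·(n-1)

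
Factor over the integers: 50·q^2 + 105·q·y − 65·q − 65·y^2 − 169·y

Group: 10·q·(5·q + 13·y) + (−5·y − 13)·(5·q + 13·y); both groups contain (5·q + 13·y).

(10·q − 5·y − 13)·(5·q + 13·y)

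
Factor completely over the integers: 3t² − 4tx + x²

(3t − x)(t − x)

Group: t(3t − x) − x(3t − x); both groups contain (3t − x).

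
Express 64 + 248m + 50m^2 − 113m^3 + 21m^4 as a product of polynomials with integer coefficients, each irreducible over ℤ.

(3m − 8)(7m + 2)(m + 1)(m − 4)

Testing divisors of the constant over divisors of the leading coefficient, m = −1 is a root, giving the factor (m + 1) and quotient 21m^3 − 134m^2 + 184m + 64.
Continuing, m = −2/7 is a root, so (7m + 2) divides it; the quotient is 3m^2 − 20m + 32.
The remaining quadratic factors as (m − 4)(3m − 8).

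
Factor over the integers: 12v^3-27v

Factor out 3v, leaving 4v^2-9, which is a difference of two squares.

3v(2v+3)(2v-3)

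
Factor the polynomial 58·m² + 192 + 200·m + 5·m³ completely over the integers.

Trying the rational-root candidates, m = -4 is a root, so (m + 4) is a factor; dividing leaves 5·m² + 38·m + 48.
The remaining quadratic factors as (5·m + 8)(m + 6).

(5·m + 8)·(m + 4)·(m + 6)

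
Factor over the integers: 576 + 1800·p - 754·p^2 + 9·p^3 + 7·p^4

(7·p + 2)·(p + 12)·(p - 3)·(p - 8)

By the rational root theorem, p = -12 is a root, so (p + 12) divides it; the quotient is 7·p^3 - 75·p^2 + 146·p + 48.
Next, p = -2/7 is a root, giving the factor (7·p + 2) and quotient p^2 - 11·p + 24.
The remaining quadratic factors as (p - 3)(p - 8).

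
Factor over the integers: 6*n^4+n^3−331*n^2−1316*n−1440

By the rational root theorem, n = −5/2 is a root, giving the factor (2*n+5) and quotient 3*n^3−7*n^2−148*n−288.
Then n = −4 is a root, so (n+4) divides it; the quotient is 3*n^2−19*n−72.
The remaining quadratic factors as (n−9)(3*n+8).

(2*n+5)*(3*n+8)*(n+4)*(n−9)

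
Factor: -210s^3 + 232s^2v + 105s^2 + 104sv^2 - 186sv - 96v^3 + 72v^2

-(5s - 6v)(6s + 4v - 3)(7s - 4v)

Group: 7s(-30s^2 + 16sv + 15s + 24v^2 - 18v) - 4v(-30s^2 + 16sv + 15s + 24v^2 - 18v); both groups contain (-30s^2 + 16sv + 15s + 24v^2 - 18v), so (7s - 4v) is a factor with cofactor -30s^2 + 16sv + 15s + 24v^2 - 18v.
The cofactor groups again: -30s^2 + 16sv + 15s + 24v^2 - 18v = -5s(6s + 4v - 3) + 6v(6s + 4v - 3); both groups contain (6s + 4v - 3), giving -(5s - 6v)(6s + 4v - 3).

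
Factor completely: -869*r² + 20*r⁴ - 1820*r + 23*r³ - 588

Testing divisors of the constant over divisors of the leading coefficient, r = -7/4 is a root, giving the factor (4*r + 7) and quotient 5*r³ - 3*r² - 212*r - 84.
Continuing, r = -2/5 is a root, so (5*r + 2) is a factor; dividing leaves r² - r - 42.
The remaining quadratic factors as (r + 6)(r - 7).

(4*r + 7)*(5*r + 2)*(r + 6)*(r - 7)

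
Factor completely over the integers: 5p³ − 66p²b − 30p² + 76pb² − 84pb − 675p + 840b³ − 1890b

(p − 10b − 15)(p − 6b + 9)(5p + 14b)

Group: p(5p² − 16pb + 45p − 84b² + 126b) + (−10b − 15)(5p² − 16pb + 45p − 84b² + 126b); both groups contain (5p² − 16pb + 45p − 84b² + 126b), so (p − 10b − 15) is a factor with cofactor 5p² − 16pb + 45p − 84b² + 126b.
The cofactor groups again: 5p² − 16pb + 45p − 84b² + 126b = 5p(p − 6b + 9) + 14b(p − 6b + 9); both groups contain (p − 6b + 9), giving (5p + 14b)(p − 6b + 9).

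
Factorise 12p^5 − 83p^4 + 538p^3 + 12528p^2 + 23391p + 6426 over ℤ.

(3p + 1)(4p + 7)(p + 6)(p^2 − 15p + 153)

Among the possible rational roots, p = −6 is a root, so (p + 6) divides it; the quotient is 12p^4 − 155p^3 + 1468p^2 + 3720p + 1071.
Then p = −7/4 is a root, giving the factor (4p + 7) and quotient 3p^3 − 44p^2 + 444p + 153.
Then p = −1/3 is a root, so (3p + 1) divides it; the quotient is p^2 − 15p + 153.
The quadratic p^2 − 15p + 153 has discriminant −387 < 0 and is irreducible over ℤ.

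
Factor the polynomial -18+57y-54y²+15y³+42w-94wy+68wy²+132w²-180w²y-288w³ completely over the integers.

-(6w+5y-3)(6w+y-2)(8w-3y+3)

Group: 6w(-48w²+10wy-2w+3y²-9y+6) + (5y-3)(-48w²+10wy-2w+3y²-9y+6); both groups contain (-48w²+10wy-2w+3y²-9y+6), so (6w+5y-3) is a factor with cofactor -48w²+10wy-2w+3y²-9y+6.
The cofactor groups again: -48w²+10wy-2w+3y²-9y+6 = -6w(8w-3y+3) + (-y+2)(8w-3y+3); both groups contain (8w-3y+3), giving -(6w+y-2)(8w-3y+3).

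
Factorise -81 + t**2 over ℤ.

(t + 9)(t - 9)

Two integers with product -81 and sum 0 are 9 and -9.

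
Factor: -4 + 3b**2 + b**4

(b + 1)(b - 1)(b**2 + 4)

Substitute u = b**2 to get a quadratic in u, then factor.
b**2 + 4 is irreducible over ℤ (sum of squares).
b**2 - 1 is a difference of squares.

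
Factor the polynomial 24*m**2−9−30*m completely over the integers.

Pull out the common factor 3, then factor the remaining trinomial.

3*(2*m−3)*(4*m+1)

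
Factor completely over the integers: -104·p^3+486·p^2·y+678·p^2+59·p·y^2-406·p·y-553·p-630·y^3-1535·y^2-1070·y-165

-(13·p+14·y+3)·(2·p-9·y-11)·(4·p-5·y-5)

Group: 2·p·(-52·p^2+9·p·y+53·p+70·y^2+85·y+15) + (-9·y-11)·(-52·p^2+9·p·y+53·p+70·y^2+85·y+15); both groups contain (-52·p^2+9·p·y+53·p+70·y^2+85·y+15), so (2·p-9·y-11) is a factor with cofactor -52·p^2+9·p·y+53·p+70·y^2+85·y+15.
The cofactor groups again: -52·p^2+9·p·y+53·p+70·y^2+85·y+15 = -4·p·(13·p+14·y+3) + (5·y+5)·(13·p+14·y+3); both groups contain (13·p+14·y+3), giving -(4·p-5·y-5)·(13·p+14·y+3).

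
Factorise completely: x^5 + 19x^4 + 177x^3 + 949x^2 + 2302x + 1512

(x + 1)(x + 4)(x + 7)(x^2 + 7x + 54)

Testing divisors of the constant over divisors of the leading coefficient, x = -7 is a root, giving the factor (x + 7) and quotient x^4 + 12x^3 + 93x^2 + 298x + 216.
Continuing, x = -1 is a root, so (x + 1) divides it; the quotient is x^3 + 11x^2 + 82x + 216.
Then x = -4 is a root, giving the factor (x + 4) and quotient x^2 + 7x + 54.
The quadratic x^2 + 7x + 54 has discriminant -167 < 0 and is irreducible over ℤ.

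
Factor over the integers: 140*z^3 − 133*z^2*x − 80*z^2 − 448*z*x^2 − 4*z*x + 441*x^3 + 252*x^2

(4*z − 7*x)*(7*z − 7*x − 4)*(5*z + 9*x)

Group: 5*z*(28*z^2 − 77*z*x − 16*z + 49*x^2 + 28*x) + 9*x*(28*z^2 − 77*z*x − 16*z + 49*x^2 + 28*x); both groups contain (28*z^2 − 77*z*x − 16*z + 49*x^2 + 28*x), so (5*z + 9*x) is a factor with cofactor 28*z^2 − 77*z*x − 16*z + 49*x^2 + 28*x.
The cofactor groups again: 28*z^2 − 77*z*x − 16*z + 49*x^2 + 28*x = 7*z*(4*z − 7*x) + (−7*x − 4)*(4*z − 7*x); both groups contain (4*z − 7*x), giving (7*z − 7*x − 4)*(4*z − 7*x).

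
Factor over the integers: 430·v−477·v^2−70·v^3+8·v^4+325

(2·v+1)·(4·v−5)·(v+5)·(v−13)

Trying the rational-root candidates, v = −5 is a root, giving the factor (v+5) and quotient 8·v^3−110·v^2+73·v+65.
Next, v = 13 is a root, so (v−13) is a factor; dividing leaves 8·v^2−6·v−5.
The remaining quadratic factors as (2·v+1)(4·v−5).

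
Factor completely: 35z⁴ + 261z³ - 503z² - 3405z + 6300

(5z - 12)(7z - 15)(z + 5)(z + 7)

Trying the rational-root candidates, z = -7 is a root, giving the factor (z + 7) and quotient 35z³ + 16z² - 615z + 900.
Continuing, z = 15/7 is a root, so (7z - 15) divides it; the quotient is 5z² + 13z - 60.
The remaining quadratic factors as (5z - 12)(z + 5).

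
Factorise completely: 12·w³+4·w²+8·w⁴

Pull out the common factor 4·w², then factor the remaining trinomial.

4·w²·(2·w+1)·(w+1)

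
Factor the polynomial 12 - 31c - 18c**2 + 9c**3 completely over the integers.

Among the possible rational roots, c = 1/3 is a root, so (3c - 1) is a factor; dividing leaves 3c**2 - 5c - 12.
The remaining quadratic factors as (3c + 4)(c - 3).

(3c + 4)(3c - 1)(c - 3)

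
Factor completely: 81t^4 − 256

Write as (9t^2)² − (16)², then factor 9t^2 − 16 once more.

(3t + 4)(3t − 4)(9t^2 + 16)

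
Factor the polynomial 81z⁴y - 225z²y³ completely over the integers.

9yz²(3z - 5y)(3z + 5y)

Factor out 9z²y, leaving 9z² - 25y², which is a difference of two squares.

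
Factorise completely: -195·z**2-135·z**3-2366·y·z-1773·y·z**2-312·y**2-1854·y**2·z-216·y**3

-(12·y+z)·(2·y+15·z)·(9·y+9·z+13)

Group: 12·y·(-18·y**2-153·y·z-26·y-135·z**2-195·z) + z·(-18·y**2-153·y·z-26·y-135·z**2-195·z); both groups contain (-18·y**2-153·y·z-26·y-135·z**2-195·z), so (12·y+z) is a factor with cofactor -18·y**2-153·y·z-26·y-135·z**2-195·z.
The cofactor groups again: -18·y**2-153·y·z-26·y-135·z**2-195·z = -2·y·(9·y+9·z+13) - 15·z·(9·y+9·z+13); both groups contain (9·y+9·z+13), giving -(2·y+15·z)·(9·y+9·z+13).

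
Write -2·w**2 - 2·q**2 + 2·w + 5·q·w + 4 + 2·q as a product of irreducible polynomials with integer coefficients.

-(2·q - w + 2)·(q - 2·w - 2)

Group: -2·q·(q - 2·w - 2) + (w - 2)·(q - 2·w - 2); both groups contain (q - 2·w - 2).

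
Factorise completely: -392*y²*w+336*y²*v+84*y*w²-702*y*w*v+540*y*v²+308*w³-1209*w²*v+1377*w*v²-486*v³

Group: 4*y*(-98*y*w+84*y*v-77*w²+129*w*v-54*v²) + (-4*w+9*v)*(-98*y*w+84*y*v-77*w²+129*w*v-54*v²); both groups contain (-98*y*w+84*y*v-77*w²+129*w*v-54*v²), so (4*y-4*w+9*v) is a factor with cofactor -98*y*w+84*y*v-77*w²+129*w*v-54*v².
The cofactor groups again: -98*y*w+84*y*v-77*w²+129*w*v-54*v² = -7*w*(14*y+11*w-9*v) + 6*v*(14*y+11*w-9*v); both groups contain (14*y+11*w-9*v), giving -(7*w-6*v)*(14*y+11*w-9*v).

-(7*w-6*v)*(14*y+11*w-9*v)*(4*y-4*w+9*v)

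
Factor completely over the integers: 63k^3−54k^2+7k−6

(7k−6)(9k^2+1)

Group as (63k^3+7k) + (−54k^2−6) = 7k(9k^2+1) − 6(9k^2+1).
Both groups share the factor (9k^2+1).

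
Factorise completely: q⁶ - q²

Every term has a factor of q²; factoring it out leaves q⁴ - 1.
Recognize a difference of squares with the parts q² and 1.
q² - 1 is again a difference of squares: (q - 1)*(q + 1).

q²*(q + 1)*(q - 1)*(q² + 1)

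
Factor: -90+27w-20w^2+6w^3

Group as (6w^3+27w) + (-20w^2-90) = 3w(2w^2+9) - 10(2w^2+9).
Both groups share the factor (2w^2+9).

(3w-10)(2w^2+9)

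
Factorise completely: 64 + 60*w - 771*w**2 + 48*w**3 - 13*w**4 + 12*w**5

(3*w - 1)*(4*w + 1)*(w - 4)*(w**2 + 3*w + 16)

Among the possible rational roots, w = 1/3 is a root, giving the factor (3*w - 1) and quotient 4*w**4 - 3*w**3 + 15*w**2 - 252*w - 64.
Continuing, w = 4 is a root, giving the factor (w - 4) and quotient 4*w**3 + 13*w**2 + 67*w + 16.
Continuing, w = -1/4 is a root, so (4*w + 1) is a factor; dividing leaves w**2 + 3*w + 16.
The quadratic w**2 + 3*w + 16 has discriminant -55 < 0 and is irreducible over ℤ.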